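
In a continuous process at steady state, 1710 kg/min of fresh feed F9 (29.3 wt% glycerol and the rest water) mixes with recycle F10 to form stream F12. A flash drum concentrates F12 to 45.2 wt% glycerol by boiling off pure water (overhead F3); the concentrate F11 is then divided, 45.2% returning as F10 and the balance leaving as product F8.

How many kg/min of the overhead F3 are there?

Overall glycerol balance (none leaves overhead): glycerol in fresh feed = glycerol in product, i.e. 1710×0.293 = (1−0.452)·F11·0.452.
F11 = 501.03/(0.452×0.548) = 2022.8 kg/min.
Recycle F10 = 0.452×2022.8 = 914.29 kg/min.
Combined feed F12 = 1710 + 914.29 = 2624.3 kg/min.
Overhead F3 = F12 − F11 = 2624.3 − 2022.8 = 601.53 kg/min.

601.5 kg/min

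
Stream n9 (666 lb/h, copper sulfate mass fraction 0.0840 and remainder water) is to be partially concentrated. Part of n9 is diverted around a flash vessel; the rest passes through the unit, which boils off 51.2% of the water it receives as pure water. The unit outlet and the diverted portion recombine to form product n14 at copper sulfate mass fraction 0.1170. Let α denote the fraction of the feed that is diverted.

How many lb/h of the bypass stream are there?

All 666×0.084 = 55.944 lb/h of copper sulfate reaches n14, so n14 = 55.944/0.117 = 478.15 lb/h and vapour = 187.85 lb/h.
The evaporator receives (1−α)·666 of feed at 0.916 water and removes 0.512 of that water:
0.512×0.916×(1−α)×666 = 187.85
(1−α) = 187.85/312.35 = 0.6014;  α = 0.3986.
Bypass flow = 0.3986×666 = 265.47 lb/h.

265.5 lb/h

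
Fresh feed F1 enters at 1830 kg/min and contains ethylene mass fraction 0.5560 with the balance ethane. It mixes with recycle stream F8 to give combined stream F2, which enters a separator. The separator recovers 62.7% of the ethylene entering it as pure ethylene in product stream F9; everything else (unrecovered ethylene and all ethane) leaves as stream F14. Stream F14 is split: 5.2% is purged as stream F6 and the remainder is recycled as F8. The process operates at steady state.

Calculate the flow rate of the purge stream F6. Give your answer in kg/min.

843.1 kg/min

ethane enters only via F1 and leaves only via the purge: 1830×0.444 = 0.052×(ethane in F14), and the separator passes all ethane, so ethane in F2 = ethane in F14 = 15625 kg/min.
ethylene in F2: m_A = 1830×0.556 + (1−0.052)·(1−0.627)·m_A, so m_A = 1017.5/0.6464 = 1574.1 kg/min.
F14 = (1−0.627)×1574.1 + 15625 = 16213 kg/min.
Purge F6 = 0.052×16213 = 843.05 kg/min.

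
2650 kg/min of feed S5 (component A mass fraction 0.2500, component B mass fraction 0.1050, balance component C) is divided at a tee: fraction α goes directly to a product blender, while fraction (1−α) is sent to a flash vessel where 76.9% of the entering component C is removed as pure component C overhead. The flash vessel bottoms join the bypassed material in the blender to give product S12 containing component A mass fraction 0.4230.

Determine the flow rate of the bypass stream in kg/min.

All 2650×0.250 = 662.5 kg/min of component A reaches S12, so S12 = 662.5/0.423 = 1566.2 kg/min and vapour = 1083.8 kg/min.
The evaporator receives (1−α)·2650 of feed at 0.645 component C and removes 0.769 of that component C:
0.769×0.645×(1−α)×2650 = 1083.8
(1−α) = 1083.8/1314.4 = 0.8246;  α = 0.1754.
Bypass flow = 0.1754×2650 = 464.93 kg/min.

464.9 kg/min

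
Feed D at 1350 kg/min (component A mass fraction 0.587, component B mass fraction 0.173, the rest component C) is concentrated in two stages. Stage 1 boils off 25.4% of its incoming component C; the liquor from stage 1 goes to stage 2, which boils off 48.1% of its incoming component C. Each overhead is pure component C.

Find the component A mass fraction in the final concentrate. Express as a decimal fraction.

component C in feed = 1350×0.240 = 324 kg/min.
After stage 1: component C left = (1−0.254)×324 = 241.7; stream total = 1267.7 kg/min.
After stage 2: component C left = (1−0.481)×241.7 = 125.44; final concentrate = 1151.4 kg/min.
component A fraction = 792.45/1151.4 = 0.688.

0.688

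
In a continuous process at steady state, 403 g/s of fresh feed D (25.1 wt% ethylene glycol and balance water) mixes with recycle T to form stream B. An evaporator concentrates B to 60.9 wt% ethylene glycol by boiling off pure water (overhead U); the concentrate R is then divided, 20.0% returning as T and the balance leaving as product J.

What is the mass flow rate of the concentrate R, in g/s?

Overall ethylene glycol balance (none leaves overhead): ethylene glycol in fresh feed = ethylene glycol in product, i.e. 403×0.251 = (1−0.200)·R·0.609.
R = 101.15/(0.609×0.800) = 207.62 g/s.

207.6 g/s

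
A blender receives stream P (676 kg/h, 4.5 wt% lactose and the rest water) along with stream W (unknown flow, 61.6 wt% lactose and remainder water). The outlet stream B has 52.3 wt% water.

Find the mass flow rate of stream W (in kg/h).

Let W be the unknown flow. Total out = 676 + W.
water balance: 645.58 + 0.384·W = 0.523·(676 + W)
(0.384 − 0.523)·W = 0.523×676 − 645.58 = -292.03
W = -292.03 / -0.139 = 2100.9 kg/h

2101 kg/h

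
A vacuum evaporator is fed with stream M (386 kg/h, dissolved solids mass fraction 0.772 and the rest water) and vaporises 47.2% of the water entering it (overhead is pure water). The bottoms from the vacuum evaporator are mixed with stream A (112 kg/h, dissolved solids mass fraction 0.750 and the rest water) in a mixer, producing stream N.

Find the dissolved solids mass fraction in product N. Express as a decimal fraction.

Vapour removed = 0.472×0.228×386 = 41.54 kg/h; concentrate = 344.46 kg/h.
dissolved solids reaching the mixer = 297.99 (from concentrate) + 112×0.750 = 381.99 kg/h.
Product flow = 344.46 + 112 = 456.46 kg/h; dissolved solids fraction = 0.837.

0.837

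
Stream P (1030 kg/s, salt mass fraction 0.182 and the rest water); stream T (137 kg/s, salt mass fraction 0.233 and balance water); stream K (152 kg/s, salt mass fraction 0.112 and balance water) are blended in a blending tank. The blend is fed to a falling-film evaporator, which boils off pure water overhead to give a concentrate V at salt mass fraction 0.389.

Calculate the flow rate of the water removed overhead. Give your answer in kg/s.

711.3 kg/s

salt entering = 1030×0.182 + 137×0.233 + 152×0.112 = 236.41 kg/s.
All salt reports to V, so V = 236.41/0.389 = 607.72 kg/s.
Total feed = 1319 kg/s; overhead = 1319 − 607.72 = 711.28 kg/s.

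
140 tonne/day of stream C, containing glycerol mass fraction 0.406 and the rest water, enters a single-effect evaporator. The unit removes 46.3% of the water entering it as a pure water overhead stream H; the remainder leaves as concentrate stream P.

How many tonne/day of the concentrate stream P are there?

101.5 tonne/day

water entering = 140×0.594 = 83.16 tonne/day; overhead removed = 0.463×83.16 = 38.503 tonne/day.
Concentrate = 140 − 38.503 = 101.5 tonne/day.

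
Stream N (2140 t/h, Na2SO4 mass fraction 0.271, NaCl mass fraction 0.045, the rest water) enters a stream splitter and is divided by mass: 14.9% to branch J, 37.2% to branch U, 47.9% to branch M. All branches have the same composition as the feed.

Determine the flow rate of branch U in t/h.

796.1 t/h

Branch U flow = 0.372×2140 = 796.08 t/h.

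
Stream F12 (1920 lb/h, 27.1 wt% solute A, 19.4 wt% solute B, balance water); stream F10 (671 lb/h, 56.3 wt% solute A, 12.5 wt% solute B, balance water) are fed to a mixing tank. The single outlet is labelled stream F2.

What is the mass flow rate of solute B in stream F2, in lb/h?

456.4 lb/h

solute B out = solute B in = 1920×0.194 + 671×0.125 = 456.36 lb/h.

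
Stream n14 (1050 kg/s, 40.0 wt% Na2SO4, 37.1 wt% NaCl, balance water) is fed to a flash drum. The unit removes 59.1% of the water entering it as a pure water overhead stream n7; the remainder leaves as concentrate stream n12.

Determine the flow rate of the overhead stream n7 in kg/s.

142.1 kg/s

water entering = 1050×0.229 = 240.45 kg/s; overhead removed = 0.591×240.45 = 142.11 kg/s.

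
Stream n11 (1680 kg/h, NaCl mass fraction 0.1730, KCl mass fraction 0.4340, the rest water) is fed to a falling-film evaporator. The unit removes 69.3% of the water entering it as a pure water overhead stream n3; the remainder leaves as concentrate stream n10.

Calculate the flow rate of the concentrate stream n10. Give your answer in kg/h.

1222 kg/h

water entering = 1680×0.393 = 660.24 kg/h; overhead removed = 0.693×660.24 = 457.55 kg/h.
Concentrate = 1680 − 457.55 = 1222.5 kg/h.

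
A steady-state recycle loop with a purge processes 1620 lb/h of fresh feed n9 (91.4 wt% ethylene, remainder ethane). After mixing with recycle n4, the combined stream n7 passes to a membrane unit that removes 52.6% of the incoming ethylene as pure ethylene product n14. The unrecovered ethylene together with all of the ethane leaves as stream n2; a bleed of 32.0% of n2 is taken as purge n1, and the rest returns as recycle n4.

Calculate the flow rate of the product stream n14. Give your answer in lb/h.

ethylene in n7: m_A = 1620×0.914 + (1−0.320)·(1−0.526)·m_A, so m_A = 1480.7/0.6777 = 2184.9 lb/h.
Product n14 = 0.526×2184.9 = 1149.3 lb/h.

1149 lb/h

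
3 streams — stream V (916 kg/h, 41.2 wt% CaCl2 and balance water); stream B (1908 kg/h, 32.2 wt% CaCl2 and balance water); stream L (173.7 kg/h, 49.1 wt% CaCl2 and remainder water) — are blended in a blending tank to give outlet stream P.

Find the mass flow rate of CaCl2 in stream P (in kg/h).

CaCl2 out = CaCl2 in = 916×0.412 + 1908×0.322 + 173.7×0.491 = 1077.1 kg/h.

1077 kg/h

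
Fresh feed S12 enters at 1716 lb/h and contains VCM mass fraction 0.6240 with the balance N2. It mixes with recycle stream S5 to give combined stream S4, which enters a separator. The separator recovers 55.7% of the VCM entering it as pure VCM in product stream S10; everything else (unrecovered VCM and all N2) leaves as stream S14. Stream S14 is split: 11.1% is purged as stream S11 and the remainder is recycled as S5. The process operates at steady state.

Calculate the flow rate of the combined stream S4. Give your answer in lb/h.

7579 lb/h

N2 enters only via S12 and leaves only via the purge: 1716×0.376 = 0.111×(N2 in S14), and the separator passes all N2, so N2 in S4 = N2 in S14 = 5812.8 lb/h.
VCM in S4: m_A = 1716×0.624 + (1−0.111)·(1−0.557)·m_A, so m_A = 1070.8/0.6062 = 1766.5 lb/h.
S4 = 1766.5 + 5812.8 = 7579.2 lb/h.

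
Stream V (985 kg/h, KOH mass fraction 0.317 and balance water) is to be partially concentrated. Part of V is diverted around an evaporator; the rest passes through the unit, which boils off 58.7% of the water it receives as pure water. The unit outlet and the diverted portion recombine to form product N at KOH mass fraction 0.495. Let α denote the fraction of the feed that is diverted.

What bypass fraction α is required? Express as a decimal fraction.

All 985×0.317 = 312.25 kg/h of KOH reaches N, so N = 312.25/0.495 = 630.8 kg/h and vapour = 354.2 kg/h.
The evaporator receives (1−α)·985 of feed at 0.683 water and removes 0.587 of that water:
0.587×0.683×(1−α)×985 = 354.2
(1−α) = 354.2/394.91 = 0.8969;  α = 0.1031.

0.103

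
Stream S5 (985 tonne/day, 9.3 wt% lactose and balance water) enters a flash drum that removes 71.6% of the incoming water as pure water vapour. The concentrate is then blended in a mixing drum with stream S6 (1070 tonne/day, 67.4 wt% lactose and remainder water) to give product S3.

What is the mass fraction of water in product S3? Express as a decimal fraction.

0.426

Vapour removed = 0.716×0.907×985 = 639.67 tonne/day; concentrate = 345.33 tonne/day.
water reaching the mixer = 253.72 (from concentrate) + 1070×0.326 = 602.54 tonne/day.
Product flow = 345.33 + 1070 = 1415.3 tonne/day; water fraction = 0.426.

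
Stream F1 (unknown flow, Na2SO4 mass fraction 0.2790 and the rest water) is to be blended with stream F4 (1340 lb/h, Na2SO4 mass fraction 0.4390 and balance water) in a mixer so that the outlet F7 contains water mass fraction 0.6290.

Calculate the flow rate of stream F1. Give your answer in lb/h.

990.4 lb/h

Let F1 be the unknown flow. Total out = 1340 + F1.
water balance: 751.74 + 0.721·F1 = 0.629·(1340 + F1)
(0.721 − 0.629)·F1 = 0.629×1340 − 751.74 = 91.12
F1 = 91.12 / 0.092 = 990.43 lb/h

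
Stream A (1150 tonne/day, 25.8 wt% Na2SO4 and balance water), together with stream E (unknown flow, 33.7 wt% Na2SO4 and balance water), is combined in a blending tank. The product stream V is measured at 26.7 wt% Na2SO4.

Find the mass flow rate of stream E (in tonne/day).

147.9 tonne/day

Let E be the unknown flow. Total out = 1150 + E.
Na2SO4 balance: 296.7 + 0.337·E = 0.267·(1150 + E)
(0.337 − 0.267)·E = 0.267×1150 − 296.7 = 10.35
E = 10.35 / 0.070 = 147.86 tonne/day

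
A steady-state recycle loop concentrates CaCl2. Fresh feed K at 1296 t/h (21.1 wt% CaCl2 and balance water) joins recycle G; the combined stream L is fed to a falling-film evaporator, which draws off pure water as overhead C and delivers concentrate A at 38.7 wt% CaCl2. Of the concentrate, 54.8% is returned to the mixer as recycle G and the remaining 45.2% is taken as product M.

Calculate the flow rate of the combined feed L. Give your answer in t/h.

2153 t/h

Overall CaCl2 balance (none leaves overhead): CaCl2 in fresh feed = CaCl2 in product, i.e. 1296×0.211 = (1−0.548)·A·0.387.
A = 273.46/(0.387×0.452) = 1563.3 t/h.
Recycle G = 0.548×1563.3 = 856.68 t/h.
Combined feed L = 1296 + 856.68 = 2152.7 t/h.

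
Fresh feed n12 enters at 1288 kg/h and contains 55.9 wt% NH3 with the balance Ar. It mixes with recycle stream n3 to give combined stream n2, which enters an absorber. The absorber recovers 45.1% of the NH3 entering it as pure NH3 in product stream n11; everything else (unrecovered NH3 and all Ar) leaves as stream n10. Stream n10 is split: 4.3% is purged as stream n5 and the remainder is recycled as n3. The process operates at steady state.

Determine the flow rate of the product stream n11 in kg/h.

NH3 in n2: m_A = 1288×0.559 + (1−0.043)·(1−0.451)·m_A, so m_A = 719.99/0.4746 = 1517 kg/h.
Product n11 = 0.451×1517 = 684.18 kg/h.

684.2 kg/h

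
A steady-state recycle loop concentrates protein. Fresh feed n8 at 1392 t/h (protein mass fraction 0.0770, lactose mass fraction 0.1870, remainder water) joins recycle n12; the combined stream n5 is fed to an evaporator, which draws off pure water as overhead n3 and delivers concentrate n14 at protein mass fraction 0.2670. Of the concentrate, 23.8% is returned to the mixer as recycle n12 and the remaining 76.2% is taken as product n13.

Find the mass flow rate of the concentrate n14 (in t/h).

526.8 t/h

Overall protein balance (none leaves overhead): protein in fresh feed = protein in product, i.e. 1392×0.077 = (1−0.238)·n14·0.267.
n14 = 107.18/(0.267×0.762) = 526.82 t/h.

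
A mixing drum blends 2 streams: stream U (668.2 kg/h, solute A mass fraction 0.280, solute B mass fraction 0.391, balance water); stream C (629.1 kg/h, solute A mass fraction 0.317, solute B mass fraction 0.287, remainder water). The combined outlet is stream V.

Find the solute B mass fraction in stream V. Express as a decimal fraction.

0.341

Total flow out = 668.2 + 629.1 = 1297.3 kg/h.
solute B in = 668.2×0.391 + 629.1×0.287 = 441.82 kg/h.
solute B mass fraction in V = 441.82/1297.3 = 0.341.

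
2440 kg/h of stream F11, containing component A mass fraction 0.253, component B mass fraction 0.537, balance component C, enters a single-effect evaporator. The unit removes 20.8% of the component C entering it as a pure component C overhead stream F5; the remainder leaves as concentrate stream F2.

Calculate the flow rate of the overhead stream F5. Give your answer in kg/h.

component C entering = 2440×0.210 = 512.4 kg/h; overhead removed = 0.208×512.4 = 106.58 kg/h.

106.6 kg/h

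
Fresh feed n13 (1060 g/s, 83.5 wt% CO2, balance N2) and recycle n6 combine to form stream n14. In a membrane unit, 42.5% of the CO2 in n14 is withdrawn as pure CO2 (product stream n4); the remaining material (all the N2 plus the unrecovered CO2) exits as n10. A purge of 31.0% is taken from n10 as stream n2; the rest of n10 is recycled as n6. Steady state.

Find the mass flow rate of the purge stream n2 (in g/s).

N2 enters only via n13 and leaves only via the purge: 1060×0.165 = 0.310×(N2 in n10), and the membrane unit passes all N2, so N2 in n14 = N2 in n10 = 564.19 g/s.
CO2 in n14: m_A = 1060×0.835 + (1−0.310)·(1−0.425)·m_A, so m_A = 885.1/0.6033 = 1467.2 g/s.
n10 = (1−0.425)×1467.2 + 564.19 = 1407.8 g/s.
Purge n2 = 0.310×1407.8 = 436.43 g/s.

436.4 g/s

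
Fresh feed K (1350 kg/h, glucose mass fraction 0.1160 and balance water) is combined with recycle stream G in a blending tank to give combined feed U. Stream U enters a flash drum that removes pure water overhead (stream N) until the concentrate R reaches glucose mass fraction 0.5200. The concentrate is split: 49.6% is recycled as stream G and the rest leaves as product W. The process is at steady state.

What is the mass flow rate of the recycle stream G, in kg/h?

Overall glucose balance (none leaves overhead): glucose in fresh feed = glucose in product, i.e. 1350×0.116 = (1−0.496)·R·0.520.
R = 156.6/(0.520×0.504) = 597.53 kg/h.
Recycle G = 0.496×597.53 = 296.37 kg/h.

296.4 kg/h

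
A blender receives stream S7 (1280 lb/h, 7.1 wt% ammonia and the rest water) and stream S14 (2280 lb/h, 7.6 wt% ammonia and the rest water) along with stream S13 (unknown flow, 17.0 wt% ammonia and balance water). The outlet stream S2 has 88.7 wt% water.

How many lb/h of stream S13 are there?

Let S13 be the unknown flow. Total out = 3560 + S13.
water balance: 3295.8 + 0.830·S13 = 0.887·(3560 + S13)
(0.830 − 0.887)·S13 = 0.887×3560 − 3295.8 = -138.12
S13 = -138.12 / -0.057 = 2423.2 lb/h

2423 lb/h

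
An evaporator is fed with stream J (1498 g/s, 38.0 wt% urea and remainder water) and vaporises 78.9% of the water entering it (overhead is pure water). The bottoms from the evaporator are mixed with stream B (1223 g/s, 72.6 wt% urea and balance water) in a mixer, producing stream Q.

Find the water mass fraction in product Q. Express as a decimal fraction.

Vapour removed = 0.789×0.620×1498 = 732.79 g/s; concentrate = 765.21 g/s.
water reaching the mixer = 195.97 (from concentrate) + 1223×0.274 = 531.07 g/s.
Product flow = 765.21 + 1223 = 1988.2 g/s; water fraction = 0.267.

0.267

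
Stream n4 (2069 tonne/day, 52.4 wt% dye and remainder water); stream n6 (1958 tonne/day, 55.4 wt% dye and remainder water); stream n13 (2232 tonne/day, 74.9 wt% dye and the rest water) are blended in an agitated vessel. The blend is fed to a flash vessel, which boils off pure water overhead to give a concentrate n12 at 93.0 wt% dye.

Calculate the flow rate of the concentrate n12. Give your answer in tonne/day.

dye entering = 2069×0.524 + 1958×0.554 + 2232×0.749 = 3840.7 tonne/day.
All dye reports to n12, so n12 = 3840.7/0.930 = 4129.7 tonne/day.

4130 tonne/day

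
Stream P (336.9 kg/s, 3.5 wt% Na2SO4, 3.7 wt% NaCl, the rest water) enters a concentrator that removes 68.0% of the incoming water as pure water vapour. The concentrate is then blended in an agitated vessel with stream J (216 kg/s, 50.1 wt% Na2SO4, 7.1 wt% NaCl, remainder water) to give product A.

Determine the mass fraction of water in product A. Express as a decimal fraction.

0.566

Vapour removed = 0.680×0.928×336.9 = 212.6 kg/s; concentrate = 124.3 kg/s.
water reaching the mixer = 100.05 (from concentrate) + 216×0.428 = 192.49 kg/s.
Product flow = 124.3 + 216 = 340.3 kg/s; water fraction = 0.566.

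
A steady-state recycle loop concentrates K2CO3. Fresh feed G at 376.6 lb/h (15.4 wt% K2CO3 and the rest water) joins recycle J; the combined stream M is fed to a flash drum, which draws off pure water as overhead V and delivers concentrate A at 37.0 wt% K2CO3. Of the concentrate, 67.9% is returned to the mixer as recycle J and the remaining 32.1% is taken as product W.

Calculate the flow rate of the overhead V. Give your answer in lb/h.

Overall K2CO3 balance (none leaves overhead): K2CO3 in fresh feed = K2CO3 in product, i.e. 376.6×0.154 = (1−0.679)·A·0.370.
A = 57.996/(0.370×0.321) = 488.31 lb/h.
Recycle J = 0.679×488.31 = 331.56 lb/h.
Combined feed M = 376.6 + 331.56 = 708.16 lb/h.
Overhead V = M − A = 708.16 − 488.31 = 219.85 lb/h.

219.9 lb/h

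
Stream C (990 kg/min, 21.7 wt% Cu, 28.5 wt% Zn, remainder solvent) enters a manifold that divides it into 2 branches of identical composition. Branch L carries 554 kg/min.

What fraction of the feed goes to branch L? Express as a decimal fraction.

0.560

Fraction to L = 554/990 = 0.5596.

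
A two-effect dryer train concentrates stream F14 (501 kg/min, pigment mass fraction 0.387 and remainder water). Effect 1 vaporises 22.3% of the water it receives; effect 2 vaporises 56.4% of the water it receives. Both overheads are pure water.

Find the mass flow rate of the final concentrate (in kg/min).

297.9 kg/min

water in feed = 501×0.613 = 307.11 kg/min.
After stage 1: water left = (1−0.223)×307.11 = 238.63; stream total = 432.51 kg/min.
After stage 2: water left = (1−0.564)×238.63 = 104.04; final concentrate = 297.93 kg/min.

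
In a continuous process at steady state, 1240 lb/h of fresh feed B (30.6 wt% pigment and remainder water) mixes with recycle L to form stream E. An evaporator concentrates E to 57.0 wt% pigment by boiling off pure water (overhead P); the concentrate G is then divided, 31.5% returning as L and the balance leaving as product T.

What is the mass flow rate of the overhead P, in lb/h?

574.3 lb/h

Overall pigment balance (none leaves overhead): pigment in fresh feed = pigment in product, i.e. 1240×0.306 = (1−0.315)·G·0.570.
G = 379.44/(0.570×0.685) = 971.8 lb/h.
Recycle L = 0.315×971.8 = 306.12 lb/h.
Combined feed E = 1240 + 306.12 = 1546.1 lb/h.
Overhead P = E − G = 1546.1 − 971.8 = 574.32 lb/h.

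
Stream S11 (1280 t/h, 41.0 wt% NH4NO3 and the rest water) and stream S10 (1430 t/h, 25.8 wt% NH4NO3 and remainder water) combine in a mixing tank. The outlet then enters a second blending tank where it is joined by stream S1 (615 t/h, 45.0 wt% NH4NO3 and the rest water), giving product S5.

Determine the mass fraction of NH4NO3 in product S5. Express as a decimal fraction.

0.3520

Overall, product flow = 3325 t/h.
NH4NO3 in = 1280×0.410 + 1430×0.258 + 615×0.450 = 1170.5 t/h.
NH4NO3 fraction in S5 = 0.3520.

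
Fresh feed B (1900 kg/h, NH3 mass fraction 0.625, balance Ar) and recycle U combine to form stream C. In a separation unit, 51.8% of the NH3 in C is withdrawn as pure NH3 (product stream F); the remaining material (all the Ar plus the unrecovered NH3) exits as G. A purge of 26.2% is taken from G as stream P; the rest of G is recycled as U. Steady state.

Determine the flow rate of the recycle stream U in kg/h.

Ar enters only via B and leaves only via the purge: 1900×0.375 = 0.262×(Ar in G), and the separation unit passes all Ar, so Ar in C = Ar in G = 2719.5 kg/h.
NH3 in C: m_A = 1900×0.625 + (1−0.262)·(1−0.518)·m_A, so m_A = 1187.5/0.6443 = 1843.1 kg/h.
G = (1−0.518)×1843.1 + 2719.5 = 3607.9 kg/h.
Recycle U = (1−0.262)×3607.9 = 2662.6 kg/h.

2663 kg/h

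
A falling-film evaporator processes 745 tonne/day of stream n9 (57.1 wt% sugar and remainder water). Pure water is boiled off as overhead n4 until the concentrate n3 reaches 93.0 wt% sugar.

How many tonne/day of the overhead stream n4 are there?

287.6 tonne/day

sugar is conserved: 745×0.571 = 425.39 tonne/day all reports to the concentrate.
Concentrate = 425.39/(target fraction) = 457.41 tonne/day.
Overhead = 745 − 457.41 = 287.59 tonne/day.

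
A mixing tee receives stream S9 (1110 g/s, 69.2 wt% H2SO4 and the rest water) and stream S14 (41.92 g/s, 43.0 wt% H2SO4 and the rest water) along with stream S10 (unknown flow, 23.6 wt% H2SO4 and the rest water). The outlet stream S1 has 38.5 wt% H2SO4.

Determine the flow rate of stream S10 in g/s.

Let S10 be the unknown flow. Total out = 1151.9 + S10.
H2SO4 balance: 786.15 + 0.236·S10 = 0.385·(1151.9 + S10)
(0.236 − 0.385)·S10 = 0.385×1151.9 − 786.15 = -342.66
S10 = -342.66 / -0.149 = 2299.7 g/s

2300 g/s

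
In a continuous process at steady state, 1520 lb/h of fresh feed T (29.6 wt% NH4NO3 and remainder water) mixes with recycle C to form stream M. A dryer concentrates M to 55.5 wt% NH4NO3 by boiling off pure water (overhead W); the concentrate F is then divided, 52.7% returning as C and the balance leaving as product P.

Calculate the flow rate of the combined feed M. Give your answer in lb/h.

2423 lb/h

Overall NH4NO3 balance (none leaves overhead): NH4NO3 in fresh feed = NH4NO3 in product, i.e. 1520×0.296 = (1−0.527)·F·0.555.
F = 449.92/(0.555×0.473) = 1713.9 lb/h.
Recycle C = 0.527×1713.9 = 903.22 lb/h.
Combined feed M = 1520 + 903.22 = 2423.2 lb/h.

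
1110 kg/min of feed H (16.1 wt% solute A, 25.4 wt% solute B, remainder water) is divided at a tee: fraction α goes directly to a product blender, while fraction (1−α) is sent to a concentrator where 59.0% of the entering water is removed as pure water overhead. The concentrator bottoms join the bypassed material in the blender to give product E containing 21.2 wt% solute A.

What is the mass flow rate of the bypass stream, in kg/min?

All 1110×0.161 = 178.71 kg/min of solute A reaches E, so E = 178.71/0.212 = 842.97 kg/min and vapour = 267.03 kg/min.
The evaporator receives (1−α)·1110 of feed at 0.585 water and removes 0.590 of that water:
0.590×0.585×(1−α)×1110 = 267.03
(1−α) = 267.03/383.12 = 0.6970;  α = 0.3030.
Bypass flow = 0.3030×1110 = 336.34 kg/min.

336.3 kg/min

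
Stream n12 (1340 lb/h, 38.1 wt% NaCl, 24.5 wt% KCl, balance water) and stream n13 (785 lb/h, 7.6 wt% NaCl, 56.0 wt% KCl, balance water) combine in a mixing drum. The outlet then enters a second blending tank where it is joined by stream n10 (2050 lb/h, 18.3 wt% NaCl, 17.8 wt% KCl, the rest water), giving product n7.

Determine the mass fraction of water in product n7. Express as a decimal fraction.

0.502

Overall, product flow = 4175 lb/h.
water in = 1340×0.374 + 785×0.364 + 2050×0.639 = 2096.8 lb/h.
water fraction in n7 = 0.502.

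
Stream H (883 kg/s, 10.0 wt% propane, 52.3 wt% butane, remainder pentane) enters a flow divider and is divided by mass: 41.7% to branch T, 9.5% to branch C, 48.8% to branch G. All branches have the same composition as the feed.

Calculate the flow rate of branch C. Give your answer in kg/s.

83.89 kg/s

Branch C flow = 0.095×883 = 83.885 kg/s.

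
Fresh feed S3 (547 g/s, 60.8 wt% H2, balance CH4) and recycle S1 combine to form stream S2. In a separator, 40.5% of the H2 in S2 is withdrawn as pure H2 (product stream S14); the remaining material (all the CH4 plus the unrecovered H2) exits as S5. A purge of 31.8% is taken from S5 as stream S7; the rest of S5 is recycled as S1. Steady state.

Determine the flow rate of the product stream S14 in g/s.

226.7 g/s

H2 in S2: m_A = 547×0.608 + (1−0.318)·(1−0.405)·m_A, so m_A = 332.58/0.5942 = 559.69 g/s.
Product S14 = 0.405×559.69 = 226.68 g/s.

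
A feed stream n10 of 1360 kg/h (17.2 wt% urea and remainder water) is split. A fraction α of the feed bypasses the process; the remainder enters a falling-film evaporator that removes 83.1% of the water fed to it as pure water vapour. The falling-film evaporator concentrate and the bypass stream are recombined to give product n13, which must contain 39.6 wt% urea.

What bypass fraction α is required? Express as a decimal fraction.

0.178

All 1360×0.172 = 233.92 kg/h of urea reaches n13, so n13 = 233.92/0.396 = 590.71 kg/h and vapour = 769.29 kg/h.
The evaporator receives (1−α)·1360 of feed at 0.828 water and removes 0.831 of that water:
0.831×0.828×(1−α)×1360 = 769.29
(1−α) = 769.29/935.77 = 0.8221;  α = 0.1779.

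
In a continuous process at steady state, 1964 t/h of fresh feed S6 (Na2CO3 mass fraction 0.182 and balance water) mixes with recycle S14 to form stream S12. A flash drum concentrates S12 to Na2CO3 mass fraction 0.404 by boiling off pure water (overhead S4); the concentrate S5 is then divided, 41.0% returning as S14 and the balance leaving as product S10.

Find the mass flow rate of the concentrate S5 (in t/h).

1500 t/h

Overall Na2CO3 balance (none leaves overhead): Na2CO3 in fresh feed = Na2CO3 in product, i.e. 1964×0.182 = (1−0.410)·S5·0.404.
S5 = 357.45/(0.404×0.590) = 1499.6 t/h.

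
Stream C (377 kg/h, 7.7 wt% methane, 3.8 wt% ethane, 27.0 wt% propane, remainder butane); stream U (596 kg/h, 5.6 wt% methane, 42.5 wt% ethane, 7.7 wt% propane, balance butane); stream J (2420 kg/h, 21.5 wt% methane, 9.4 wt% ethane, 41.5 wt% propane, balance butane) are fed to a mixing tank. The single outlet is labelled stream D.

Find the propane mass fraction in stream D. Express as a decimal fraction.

Total flow out = 377 + 596 + 2420 = 3393 kg/h.
propane in = 377×0.270 + 596×0.077 + 2420×0.415 = 1152 kg/h.
propane mass fraction in D = 1152/3393 = 0.340.

0.340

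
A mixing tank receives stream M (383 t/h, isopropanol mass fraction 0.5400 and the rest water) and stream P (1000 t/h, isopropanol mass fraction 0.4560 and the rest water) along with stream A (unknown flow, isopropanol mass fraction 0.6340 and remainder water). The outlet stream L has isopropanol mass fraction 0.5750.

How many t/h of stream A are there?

2244 t/h

Let A be the unknown flow. Total out = 1383 + A.
isopropanol balance: 662.82 + 0.634·A = 0.575·(1383 + A)
(0.634 − 0.575)·A = 0.575×1383 − 662.82 = 132.4
A = 132.4 / 0.059 = 2244.2 t/h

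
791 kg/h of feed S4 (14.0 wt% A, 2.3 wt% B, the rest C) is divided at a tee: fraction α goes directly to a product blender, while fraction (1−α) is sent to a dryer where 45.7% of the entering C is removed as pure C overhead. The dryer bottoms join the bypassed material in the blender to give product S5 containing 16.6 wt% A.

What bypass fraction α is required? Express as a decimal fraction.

0.591

All 791×0.140 = 110.74 kg/h of A reaches S5, so S5 = 110.74/0.166 = 667.11 kg/h and vapour = 123.89 kg/h.
The evaporator receives (1−α)·791 of feed at 0.837 C and removes 0.457 of that C:
0.457×0.837×(1−α)×791 = 123.89
(1−α) = 123.89/302.56 = 0.4095;  α = 0.5905.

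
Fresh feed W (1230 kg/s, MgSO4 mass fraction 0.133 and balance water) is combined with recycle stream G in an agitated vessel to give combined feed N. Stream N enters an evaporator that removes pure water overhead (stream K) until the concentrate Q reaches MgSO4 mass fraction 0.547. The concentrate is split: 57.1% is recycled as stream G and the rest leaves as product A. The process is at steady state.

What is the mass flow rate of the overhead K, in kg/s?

Overall MgSO4 balance (none leaves overhead): MgSO4 in fresh feed = MgSO4 in product, i.e. 1230×0.133 = (1−0.571)·Q·0.547.
Q = 163.59/(0.547×0.429) = 697.13 kg/s.
Recycle G = 0.571×697.13 = 398.06 kg/s.
Combined feed N = 1230 + 398.06 = 1628.1 kg/s.
Overhead K = N − Q = 1628.1 − 697.13 = 930.93 kg/s.

930.9 kg/s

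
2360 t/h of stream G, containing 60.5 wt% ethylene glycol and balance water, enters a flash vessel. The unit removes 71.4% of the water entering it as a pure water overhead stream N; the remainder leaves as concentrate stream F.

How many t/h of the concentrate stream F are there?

water entering = 2360×0.395 = 932.2 t/h; overhead removed = 0.714×932.2 = 665.59 t/h.
Concentrate = 2360 − 665.59 = 1694.4 t/h.

1694 t/h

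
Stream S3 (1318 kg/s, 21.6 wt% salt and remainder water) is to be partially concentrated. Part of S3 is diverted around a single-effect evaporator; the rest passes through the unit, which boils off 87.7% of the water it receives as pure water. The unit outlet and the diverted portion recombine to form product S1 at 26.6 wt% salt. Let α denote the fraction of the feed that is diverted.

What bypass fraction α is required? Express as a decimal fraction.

All 1318×0.216 = 284.69 kg/s of salt reaches S1, so S1 = 284.69/0.266 = 1070.3 kg/s and vapour = 247.74 kg/s.
The evaporator receives (1−α)·1318 of feed at 0.784 water and removes 0.877 of that water:
0.877×0.784×(1−α)×1318 = 247.74
(1−α) = 247.74/906.21 = 0.2734;  α = 0.7266.

0.727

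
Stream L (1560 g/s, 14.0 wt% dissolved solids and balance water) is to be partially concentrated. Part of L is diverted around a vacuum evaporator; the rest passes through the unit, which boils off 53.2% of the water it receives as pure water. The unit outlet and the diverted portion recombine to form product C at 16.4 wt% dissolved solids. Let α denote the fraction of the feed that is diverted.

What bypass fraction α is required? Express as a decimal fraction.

All 1560×0.140 = 218.4 g/s of dissolved solids reaches C, so C = 218.4/0.164 = 1331.7 g/s and vapour = 228.29 g/s.
The evaporator receives (1−α)·1560 of feed at 0.860 water and removes 0.532 of that water:
0.532×0.860×(1−α)×1560 = 228.29
(1−α) = 228.29/713.73 = 0.3199;  α = 0.6801.

0.680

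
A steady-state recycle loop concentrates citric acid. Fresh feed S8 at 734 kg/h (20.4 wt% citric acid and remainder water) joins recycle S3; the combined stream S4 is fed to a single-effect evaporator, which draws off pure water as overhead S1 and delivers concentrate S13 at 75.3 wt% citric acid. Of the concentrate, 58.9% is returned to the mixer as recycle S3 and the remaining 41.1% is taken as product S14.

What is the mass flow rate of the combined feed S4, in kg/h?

Overall citric acid balance (none leaves overhead): citric acid in fresh feed = citric acid in product, i.e. 734×0.204 = (1−0.589)·S13·0.753.
S13 = 149.74/(0.753×0.411) = 483.83 kg/h.
Recycle S3 = 0.589×483.83 = 284.97 kg/h.
Combined feed S4 = 734 + 284.97 = 1019 kg/h.

1019 kg/h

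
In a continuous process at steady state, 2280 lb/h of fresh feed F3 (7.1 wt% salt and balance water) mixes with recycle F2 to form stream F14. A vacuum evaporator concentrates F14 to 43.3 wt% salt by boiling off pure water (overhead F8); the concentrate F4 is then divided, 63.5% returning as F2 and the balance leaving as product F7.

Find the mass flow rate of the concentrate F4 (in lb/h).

1024 lb/h

Overall salt balance (none leaves overhead): salt in fresh feed = salt in product, i.e. 2280×0.071 = (1−0.635)·F4·0.433.
F4 = 161.88/(0.433×0.365) = 1024.3 lb/h.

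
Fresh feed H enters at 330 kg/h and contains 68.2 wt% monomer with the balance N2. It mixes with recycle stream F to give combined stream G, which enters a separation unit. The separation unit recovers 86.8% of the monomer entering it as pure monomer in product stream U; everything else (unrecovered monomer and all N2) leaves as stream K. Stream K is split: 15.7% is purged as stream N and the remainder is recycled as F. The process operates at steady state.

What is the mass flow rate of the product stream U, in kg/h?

219.8 kg/h

monomer in G: m_A = 330×0.682 + (1−0.157)·(1−0.868)·m_A, so m_A = 225.06/0.8887 = 253.24 kg/h.
Product U = 0.868×253.24 = 219.81 kg/h.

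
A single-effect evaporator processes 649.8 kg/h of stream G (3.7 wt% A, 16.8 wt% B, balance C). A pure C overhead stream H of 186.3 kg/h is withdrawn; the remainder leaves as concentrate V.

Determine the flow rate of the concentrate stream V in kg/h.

Concentrate = 649.8 − 186.3 = 463.5 kg/h.

463.5 kg/h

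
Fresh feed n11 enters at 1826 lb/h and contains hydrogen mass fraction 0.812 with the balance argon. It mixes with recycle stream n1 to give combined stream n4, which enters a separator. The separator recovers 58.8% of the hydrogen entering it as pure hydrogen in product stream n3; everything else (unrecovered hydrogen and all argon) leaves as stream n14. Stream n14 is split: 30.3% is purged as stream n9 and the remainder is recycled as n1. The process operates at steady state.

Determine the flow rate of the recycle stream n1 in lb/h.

1387 lb/h

argon enters only via n11 and leaves only via the purge: 1826×0.188 = 0.303×(argon in n14), and the separator passes all argon, so argon in n4 = argon in n14 = 1133 lb/h.
hydrogen in n4: m_A = 1826×0.812 + (1−0.303)·(1−0.588)·m_A, so m_A = 1482.7/0.7128 = 2080 lb/h.
n14 = (1−0.588)×2080 + 1133 = 1989.9 lb/h.
Recycle n1 = (1−0.303)×1989.9 = 1387 lb/h.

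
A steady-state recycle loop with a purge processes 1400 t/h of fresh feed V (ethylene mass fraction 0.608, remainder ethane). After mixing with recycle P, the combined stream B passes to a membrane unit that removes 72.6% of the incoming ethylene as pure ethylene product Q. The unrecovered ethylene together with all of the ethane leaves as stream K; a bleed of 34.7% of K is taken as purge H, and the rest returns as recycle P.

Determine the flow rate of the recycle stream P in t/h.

1218 t/h

ethane enters only via V and leaves only via the purge: 1400×0.392 = 0.347×(ethane in K), and the membrane unit passes all ethane, so ethane in B = ethane in K = 1581.6 t/h.
ethylene in B: m_A = 1400×0.608 + (1−0.347)·(1−0.726)·m_A, so m_A = 851.2/0.8211 = 1036.7 t/h.
K = (1−0.726)×1036.7 + 1581.6 = 1865.6 t/h.
Recycle P = (1−0.347)×1865.6 = 1218.2 t/h.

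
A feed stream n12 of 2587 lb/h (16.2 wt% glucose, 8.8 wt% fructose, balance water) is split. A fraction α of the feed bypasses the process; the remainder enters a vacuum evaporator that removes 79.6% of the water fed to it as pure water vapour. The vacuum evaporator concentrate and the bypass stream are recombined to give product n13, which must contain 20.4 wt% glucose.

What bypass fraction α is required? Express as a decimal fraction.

0.655

All 2587×0.162 = 419.09 lb/h of glucose reaches n13, so n13 = 419.09/0.204 = 2054.4 lb/h and vapour = 532.62 lb/h.
The evaporator receives (1−α)·2587 of feed at 0.750 water and removes 0.796 of that water:
0.796×0.750×(1−α)×2587 = 532.62
(1−α) = 532.62/1544.4 = 0.3449;  α = 0.6551.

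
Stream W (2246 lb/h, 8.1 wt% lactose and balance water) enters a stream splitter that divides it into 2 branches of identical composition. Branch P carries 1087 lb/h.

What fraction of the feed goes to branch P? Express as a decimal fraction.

Fraction to P = 1087/2246 = 0.4840.

0.484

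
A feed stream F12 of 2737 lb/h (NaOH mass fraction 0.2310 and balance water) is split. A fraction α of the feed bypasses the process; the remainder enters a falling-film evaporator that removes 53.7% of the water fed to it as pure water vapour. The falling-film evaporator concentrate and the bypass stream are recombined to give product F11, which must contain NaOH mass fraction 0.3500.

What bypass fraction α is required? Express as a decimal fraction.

All 2737×0.231 = 632.25 lb/h of NaOH reaches F11, so F11 = 632.25/0.350 = 1806.4 lb/h and vapour = 930.58 lb/h.
The evaporator receives (1−α)·2737 of feed at 0.769 water and removes 0.537 of that water:
0.537×0.769×(1−α)×2737 = 930.58
(1−α) = 930.58/1130.3 = 0.8233;  α = 0.1767.

0.177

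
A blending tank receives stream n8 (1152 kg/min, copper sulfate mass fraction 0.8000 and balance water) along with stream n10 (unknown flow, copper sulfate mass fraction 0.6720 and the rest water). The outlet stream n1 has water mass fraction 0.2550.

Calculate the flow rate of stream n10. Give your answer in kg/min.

Let n10 be the unknown flow. Total out = 1152 + n10.
water balance: 230.4 + 0.328·n10 = 0.255·(1152 + n10)
(0.328 − 0.255)·n10 = 0.255×1152 − 230.4 = 63.36
n10 = 63.36 / 0.073 = 867.95 kg/min

867.9 kg/min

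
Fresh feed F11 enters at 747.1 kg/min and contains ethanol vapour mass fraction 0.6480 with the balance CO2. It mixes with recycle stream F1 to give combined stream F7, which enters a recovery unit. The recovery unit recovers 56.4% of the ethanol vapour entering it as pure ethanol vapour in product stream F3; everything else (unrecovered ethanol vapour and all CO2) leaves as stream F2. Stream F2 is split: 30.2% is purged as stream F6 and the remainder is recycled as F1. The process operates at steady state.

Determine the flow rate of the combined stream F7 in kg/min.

CO2 enters only via F11 and leaves only via the purge: 747.1×0.352 = 0.302×(CO2 in F2), and the recovery unit passes all CO2, so CO2 in F7 = CO2 in F2 = 870.79 kg/min.
ethanol vapour in F7: m_A = 747.1×0.648 + (1−0.302)·(1−0.564)·m_A, so m_A = 484.12/0.6957 = 695.9 kg/min.
F7 = 695.9 + 870.79 = 1566.7 kg/min.

1567 kg/min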